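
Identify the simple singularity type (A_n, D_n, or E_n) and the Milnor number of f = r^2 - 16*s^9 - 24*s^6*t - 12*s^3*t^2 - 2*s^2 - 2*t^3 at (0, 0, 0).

Type A_{2}, Milnor number mu = 2.

The Hessian of f at 0 has rank 2. Corank 1: A-series; mu = 2 gives A_2.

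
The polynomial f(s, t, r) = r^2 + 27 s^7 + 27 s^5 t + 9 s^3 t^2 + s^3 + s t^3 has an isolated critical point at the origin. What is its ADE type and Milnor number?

Type E_7, Milnor number mu = 7.

The Hessian of f at 0 has rank 1. Corank 2; j^3 = s^3 is a perfect cube, so E-series; the 4-jet and mu = 7 give E_7.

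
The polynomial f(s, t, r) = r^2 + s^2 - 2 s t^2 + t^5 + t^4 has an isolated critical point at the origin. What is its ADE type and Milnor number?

Type A_4, Milnor number mu = 4.

The Hessian of f at 0 has rank 2. Corank 1: A-series; mu = 4 gives A_4.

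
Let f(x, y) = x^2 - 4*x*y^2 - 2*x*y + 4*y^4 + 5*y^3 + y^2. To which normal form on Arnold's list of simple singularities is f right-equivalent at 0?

A_{2}

The Hessian of f at 0 has rank 1. Corank 1: A-series; mu = 2 gives A_2.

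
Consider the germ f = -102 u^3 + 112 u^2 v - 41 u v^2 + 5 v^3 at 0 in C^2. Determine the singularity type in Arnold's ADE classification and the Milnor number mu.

Type D_4, Milnor number mu = 4.

The Hessian of f at 0 has rank 0. Corank 2; j^3 = -(3*u - v)*(34*u^2 - 26*u*v + 5*v^2) splits into three distinct lines over C (the quadratic factor has nonzero discriminant), so D_4.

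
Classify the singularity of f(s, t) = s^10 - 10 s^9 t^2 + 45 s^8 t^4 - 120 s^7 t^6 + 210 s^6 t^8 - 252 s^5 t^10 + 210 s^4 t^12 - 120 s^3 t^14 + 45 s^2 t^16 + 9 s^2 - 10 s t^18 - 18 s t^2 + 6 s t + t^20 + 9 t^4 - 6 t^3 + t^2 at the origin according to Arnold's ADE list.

A_9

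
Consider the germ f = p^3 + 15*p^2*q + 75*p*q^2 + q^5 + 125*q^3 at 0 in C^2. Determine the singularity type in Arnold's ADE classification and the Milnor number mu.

Type E_8, Milnor number mu = 8.

The Hessian of f at 0 is [[0, 0], [0, 0]] with rank 0, so corank 2. A Groebner basis of the Jacobian ideal J(f) in C{p,q} is {q^4, p^2 + 10*p*q + 25*q^2}; counting standard monomials gives mu = 8. Corank 2; j^3 = (p + 5*q)^3 is a perfect cube, so E-series; the 5-jet and mu = 8 give E_8.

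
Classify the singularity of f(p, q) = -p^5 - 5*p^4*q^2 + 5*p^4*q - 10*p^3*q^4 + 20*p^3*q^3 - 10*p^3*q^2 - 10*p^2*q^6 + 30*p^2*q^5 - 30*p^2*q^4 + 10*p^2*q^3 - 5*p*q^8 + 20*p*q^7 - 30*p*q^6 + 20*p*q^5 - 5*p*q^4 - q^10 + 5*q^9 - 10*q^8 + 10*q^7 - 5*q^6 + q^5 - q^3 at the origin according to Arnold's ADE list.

E8

The Hessian of f at 0 has rank 0. Corank 2; j^3 = -q^3 is a perfect cube, so E-series; the 5-jet and mu = 8 give E_8.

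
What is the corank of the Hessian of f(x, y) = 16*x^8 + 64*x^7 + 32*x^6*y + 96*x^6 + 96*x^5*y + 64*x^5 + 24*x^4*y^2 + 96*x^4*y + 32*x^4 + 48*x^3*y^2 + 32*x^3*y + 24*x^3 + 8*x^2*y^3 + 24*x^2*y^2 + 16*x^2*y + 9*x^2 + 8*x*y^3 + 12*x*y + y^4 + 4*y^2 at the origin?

1

Hessian at 0 has rank 1.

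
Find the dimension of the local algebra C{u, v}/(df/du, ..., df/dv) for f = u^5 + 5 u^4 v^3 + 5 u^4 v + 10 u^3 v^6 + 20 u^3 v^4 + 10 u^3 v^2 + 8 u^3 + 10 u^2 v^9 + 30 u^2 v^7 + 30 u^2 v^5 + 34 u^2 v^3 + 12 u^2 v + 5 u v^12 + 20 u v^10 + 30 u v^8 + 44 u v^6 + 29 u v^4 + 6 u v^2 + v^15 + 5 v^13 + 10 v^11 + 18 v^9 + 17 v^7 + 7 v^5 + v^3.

8

The Hessian of f at 0 has rank 0. Corank 2; j^3 = (2*u + v)^3 is a perfect cube, so E-series; the 5-jet and mu = 8 give E_8.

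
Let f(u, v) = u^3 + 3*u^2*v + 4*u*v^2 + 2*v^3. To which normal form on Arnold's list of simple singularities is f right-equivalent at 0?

D_4

The Hessian of f at 0 is [[0, 0], [0, 0]] with rank 0, so corank 2. A Groebner basis of the Jacobian ideal J(f) in C{u,v} is {v^3, u^2 - 2*v^2/3, u*v + v^2}; counting standard monomials gives mu = 4. Corank 2; j^3 = (u + v)*(u^2 + 2*u*v + 2*v^2) splits into three distinct lines over C (the quadratic factor has nonzero discriminant), so D_4.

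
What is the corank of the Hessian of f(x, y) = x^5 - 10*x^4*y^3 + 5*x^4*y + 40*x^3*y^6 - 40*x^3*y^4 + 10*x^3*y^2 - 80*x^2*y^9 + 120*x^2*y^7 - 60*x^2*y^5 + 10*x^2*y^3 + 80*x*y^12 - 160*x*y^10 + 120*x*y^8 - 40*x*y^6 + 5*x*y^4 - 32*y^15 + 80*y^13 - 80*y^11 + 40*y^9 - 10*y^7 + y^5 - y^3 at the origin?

2

Hessian at 0 has rank 0.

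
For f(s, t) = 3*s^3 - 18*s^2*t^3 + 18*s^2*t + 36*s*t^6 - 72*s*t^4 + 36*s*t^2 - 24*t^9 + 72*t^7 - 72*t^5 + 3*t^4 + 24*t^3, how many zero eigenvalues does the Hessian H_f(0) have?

2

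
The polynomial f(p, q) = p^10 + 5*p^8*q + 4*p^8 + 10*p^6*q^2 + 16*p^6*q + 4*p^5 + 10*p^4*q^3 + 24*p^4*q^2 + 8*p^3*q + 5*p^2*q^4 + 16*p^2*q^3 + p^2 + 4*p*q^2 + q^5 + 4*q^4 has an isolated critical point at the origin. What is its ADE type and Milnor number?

Type A_4, Milnor number mu = 4.

The Hessian of f at 0 has rank 1. Corank 1: A-series; mu = 4 gives A_4.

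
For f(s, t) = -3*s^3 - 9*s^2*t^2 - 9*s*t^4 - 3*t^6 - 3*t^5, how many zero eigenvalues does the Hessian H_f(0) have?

2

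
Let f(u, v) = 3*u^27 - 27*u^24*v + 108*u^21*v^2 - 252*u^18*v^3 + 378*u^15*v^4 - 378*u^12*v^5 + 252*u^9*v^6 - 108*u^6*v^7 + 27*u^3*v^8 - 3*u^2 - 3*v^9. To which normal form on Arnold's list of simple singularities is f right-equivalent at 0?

A_{8}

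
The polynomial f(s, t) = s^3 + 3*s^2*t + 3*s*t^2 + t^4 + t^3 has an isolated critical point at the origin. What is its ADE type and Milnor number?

Type E_6, Milnor number mu = 6.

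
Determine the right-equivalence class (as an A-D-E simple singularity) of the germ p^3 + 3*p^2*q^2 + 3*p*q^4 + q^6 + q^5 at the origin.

The Hessian of f at 0 has rank 0. Corank 2; j^3 = p^3 is a perfect cube, so E-series; the 5-jet and mu = 8 give E_8.

E_{8}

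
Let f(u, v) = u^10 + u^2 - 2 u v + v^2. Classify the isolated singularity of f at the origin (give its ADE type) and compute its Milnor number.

Type A_{9}, Milnor number mu = 9.

The Hessian of f at 0 is [[2, -2], [-2, 2]] with rank 1, so corank 1. A Groebner basis of the Jacobian ideal J(f) in C{u,v} is {v^9, u - v}; counting standard monomials gives mu = 9. Corank 1: A-series; mu = 9 gives A_9.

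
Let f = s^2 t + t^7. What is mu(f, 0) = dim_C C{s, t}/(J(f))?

8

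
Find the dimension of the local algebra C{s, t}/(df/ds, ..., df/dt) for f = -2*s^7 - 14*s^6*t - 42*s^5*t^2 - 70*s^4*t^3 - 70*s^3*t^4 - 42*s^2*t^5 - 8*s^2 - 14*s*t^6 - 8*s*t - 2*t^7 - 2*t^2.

6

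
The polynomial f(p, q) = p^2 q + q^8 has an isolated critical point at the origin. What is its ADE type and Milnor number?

The Hessian of f at 0 has rank 0. Corank 2; j^3 = p^2*q has shape L^2 M (L != M), so D-series; mu = 9 gives D_9.

Type D_{9}, Milnor number mu = 9.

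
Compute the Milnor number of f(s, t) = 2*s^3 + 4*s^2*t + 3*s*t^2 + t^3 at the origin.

4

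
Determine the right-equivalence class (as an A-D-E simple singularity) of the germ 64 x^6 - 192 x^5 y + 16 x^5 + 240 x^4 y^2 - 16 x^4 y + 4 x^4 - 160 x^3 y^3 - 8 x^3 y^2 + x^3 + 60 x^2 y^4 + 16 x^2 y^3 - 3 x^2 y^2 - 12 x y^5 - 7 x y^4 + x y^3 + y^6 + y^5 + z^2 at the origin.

E7

The Hessian of f at 0 has rank 1. Corank 2; j^3 = x^3 is a perfect cube, so E-series; the 4-jet and mu = 7 give E_7.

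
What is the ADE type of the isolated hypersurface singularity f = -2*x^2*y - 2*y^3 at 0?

D_4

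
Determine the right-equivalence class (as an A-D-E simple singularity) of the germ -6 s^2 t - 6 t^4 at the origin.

D_{5}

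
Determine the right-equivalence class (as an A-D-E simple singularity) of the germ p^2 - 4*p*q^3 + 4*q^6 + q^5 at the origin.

A_4

The Hessian of f at 0 is [[2, 0], [0, 0]] with rank 1, so corank 1. A Groebner basis of the Jacobian ideal J(f) in C{p,q} is {-p/2 + q^3, p^2, p*q}; counting standard monomials gives mu = 4. Corank 1: A-series; mu = 4 gives A_4.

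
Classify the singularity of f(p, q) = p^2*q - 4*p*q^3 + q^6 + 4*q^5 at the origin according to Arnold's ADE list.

D7

The Hessian of f at 0 is [[0, 0], [0, 0]] with rank 0, so corank 2. A Groebner basis of the Jacobian ideal J(f) in C{p,q} is {p^3, p^2*q + 2*p^2/3 - 4*p*q^2/3, -p*q/2 + q^3}; counting standard monomials gives mu = 7. Corank 2; j^3 = p^2*q has shape L^2 M (L != M), so D-series; mu = 7 gives D_7.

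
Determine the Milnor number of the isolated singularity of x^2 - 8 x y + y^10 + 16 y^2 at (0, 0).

The Hessian of f at 0 is [[2, -8], [-8, 32]] with rank 1, so corank 1. A Groebner basis of the Jacobian ideal J(f) in C{x,y} is {y^9, x - 4*y}; counting standard monomials gives mu = 9. Corank 1: A-series; mu = 9 gives A_9.

9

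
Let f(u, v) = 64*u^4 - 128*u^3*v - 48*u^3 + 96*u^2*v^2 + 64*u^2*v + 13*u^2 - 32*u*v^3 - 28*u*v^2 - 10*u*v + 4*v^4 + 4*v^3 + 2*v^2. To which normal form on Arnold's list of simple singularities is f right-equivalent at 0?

The Hessian of f at 0 is [[26, -10], [-10, 4]] with rank 2, so corank 0. A Groebner basis of the Jacobian ideal J(f) in C{u,v} is {u, v}; counting standard monomials gives mu = 1. Corank 0: nondegenerate Morse point, so A_1.

A1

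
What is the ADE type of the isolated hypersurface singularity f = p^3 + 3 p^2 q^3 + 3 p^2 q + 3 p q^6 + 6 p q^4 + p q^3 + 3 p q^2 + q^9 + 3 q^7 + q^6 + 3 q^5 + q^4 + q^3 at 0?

The Hessian of f at 0 has rank 0. Corank 2; j^3 = (p + q)^3 is a perfect cube, so E-series; the 4-jet and mu = 7 give E_7.

E_7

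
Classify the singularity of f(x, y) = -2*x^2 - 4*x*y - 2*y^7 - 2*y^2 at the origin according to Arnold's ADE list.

A_{6}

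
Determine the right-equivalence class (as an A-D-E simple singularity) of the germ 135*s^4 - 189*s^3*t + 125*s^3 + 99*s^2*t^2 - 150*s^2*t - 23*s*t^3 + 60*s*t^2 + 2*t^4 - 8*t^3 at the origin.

E7

The Hessian of f at 0 has rank 0. Corank 2; j^3 = (5*s - 2*t)^3 is a perfect cube, so E-series; the 4-jet and mu = 7 give E_7.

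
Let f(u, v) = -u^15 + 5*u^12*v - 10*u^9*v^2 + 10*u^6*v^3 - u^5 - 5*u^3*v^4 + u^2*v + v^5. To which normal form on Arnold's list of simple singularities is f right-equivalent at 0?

D6

The Hessian of f at 0 has rank 0. Corank 2; j^3 = u^2*v has shape L^2 M (L != M), so D-series; mu = 6 gives D_6.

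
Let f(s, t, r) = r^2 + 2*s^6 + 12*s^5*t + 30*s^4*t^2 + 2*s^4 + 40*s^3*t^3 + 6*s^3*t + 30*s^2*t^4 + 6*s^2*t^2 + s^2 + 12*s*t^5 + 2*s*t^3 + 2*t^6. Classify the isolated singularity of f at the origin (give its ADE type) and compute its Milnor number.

Type A5, Milnor number mu = 5.

The Hessian of f at 0 has rank 2. Corank 1: A-series; mu = 5 gives A_5.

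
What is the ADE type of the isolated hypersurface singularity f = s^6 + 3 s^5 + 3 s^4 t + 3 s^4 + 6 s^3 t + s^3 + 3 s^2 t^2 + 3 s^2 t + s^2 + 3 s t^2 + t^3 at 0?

A_2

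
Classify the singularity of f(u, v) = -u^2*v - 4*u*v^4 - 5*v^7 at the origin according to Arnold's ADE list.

The Hessian of f at 0 is [[0, 0], [0, 0]] with rank 0, so corank 2. A Groebner basis of the Jacobian ideal J(f) in C{u,v} is {-2*u^2/3 + u*v^3, u*v/2 + v^4, u^3, u^2*v}; counting standard monomials gives mu = 8. Corank 2; j^3 = -u^2*v has shape L^2 M (L != M), so D-series; mu = 8 gives D_8.

D_{8}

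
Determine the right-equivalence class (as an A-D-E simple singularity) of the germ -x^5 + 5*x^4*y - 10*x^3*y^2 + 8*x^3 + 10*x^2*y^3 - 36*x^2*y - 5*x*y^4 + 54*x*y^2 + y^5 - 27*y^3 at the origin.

E_8

The Hessian of f at 0 is [[0, 0], [0, 0]] with rank 0, so corank 2. A Groebner basis of the Jacobian ideal J(f) in C{x,y} is {y^5, x*y^3 - 11*y^4/8, x^2 - 3*x*y + 9*y^2/4}; counting standard monomials gives mu = 8. Corank 2; j^3 = (2*x - 3*y)^3 is a perfect cube, so E-series; the 5-jet and mu = 8 give E_8.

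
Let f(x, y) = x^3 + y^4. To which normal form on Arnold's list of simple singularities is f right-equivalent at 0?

E6

The Hessian of f at 0 has rank 0. Corank 2; j^3 = x^3 is a perfect cube, so E-series; the 4-jet and mu = 6 give E_6.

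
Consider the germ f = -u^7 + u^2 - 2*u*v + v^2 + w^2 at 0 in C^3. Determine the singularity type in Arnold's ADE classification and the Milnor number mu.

The Hessian of f at 0 has rank 2. Corank 1: A-series; mu = 6 gives A_6.

Type A_{6}, Milnor number mu = 6.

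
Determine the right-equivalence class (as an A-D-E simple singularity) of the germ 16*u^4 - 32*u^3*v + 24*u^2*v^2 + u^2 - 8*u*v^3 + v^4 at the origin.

A_3

The Hessian of f at 0 is [[2, 0], [0, 0]] with rank 1, so corank 1. A Groebner basis of the Jacobian ideal J(f) in C{u,v} is {v^3, u}; counting standard monomials gives mu = 3. Corank 1: A-series; mu = 3 gives A_3.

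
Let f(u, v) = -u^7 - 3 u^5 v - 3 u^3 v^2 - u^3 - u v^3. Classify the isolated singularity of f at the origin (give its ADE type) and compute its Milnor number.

The Hessian of f at 0 has rank 0. Corank 2; j^3 = -u^3 is a perfect cube, so E-series; the 4-jet and mu = 7 give E_7.

Type E7, Milnor number mu = 7.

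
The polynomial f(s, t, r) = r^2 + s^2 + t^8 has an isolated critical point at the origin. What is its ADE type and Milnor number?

The Hessian of f at 0 has rank 2. Corank 1: A-series; mu = 7 gives A_7.

Type A_{7}, Milnor number mu = 7.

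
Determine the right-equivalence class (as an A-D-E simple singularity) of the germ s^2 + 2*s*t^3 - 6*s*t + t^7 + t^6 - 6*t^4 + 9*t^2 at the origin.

A6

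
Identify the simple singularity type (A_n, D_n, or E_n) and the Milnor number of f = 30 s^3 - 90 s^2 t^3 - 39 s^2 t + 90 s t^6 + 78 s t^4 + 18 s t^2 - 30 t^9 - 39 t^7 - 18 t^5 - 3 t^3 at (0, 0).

The Hessian of f at 0 has rank 0. Corank 2; j^3 = 3*(2*s - t)*(5*s^2 - 4*s*t + t^2) splits into three distinct lines over C (the quadratic factor has nonzero discriminant), so D_4.

Type D_4, Milnor number mu = 4.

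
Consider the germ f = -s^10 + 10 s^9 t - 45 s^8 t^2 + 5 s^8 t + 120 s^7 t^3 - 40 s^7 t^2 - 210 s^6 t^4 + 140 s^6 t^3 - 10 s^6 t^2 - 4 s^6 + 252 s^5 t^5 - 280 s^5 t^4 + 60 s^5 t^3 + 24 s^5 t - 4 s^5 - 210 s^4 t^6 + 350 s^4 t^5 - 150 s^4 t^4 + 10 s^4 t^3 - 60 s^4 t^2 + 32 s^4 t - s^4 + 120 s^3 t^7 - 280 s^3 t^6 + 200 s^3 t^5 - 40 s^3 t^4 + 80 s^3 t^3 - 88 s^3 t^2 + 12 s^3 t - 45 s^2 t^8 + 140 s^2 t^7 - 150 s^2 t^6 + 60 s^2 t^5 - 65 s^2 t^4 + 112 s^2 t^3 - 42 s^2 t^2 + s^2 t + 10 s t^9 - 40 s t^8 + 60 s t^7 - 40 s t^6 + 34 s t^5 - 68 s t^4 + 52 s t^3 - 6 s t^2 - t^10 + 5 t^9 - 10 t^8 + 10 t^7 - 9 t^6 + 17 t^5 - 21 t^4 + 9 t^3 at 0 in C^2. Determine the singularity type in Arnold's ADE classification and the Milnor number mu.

Type D6, Milnor number mu = 6.

The Hessian of f at 0 has rank 0. Corank 2; j^3 = t*(s - 3*t)^2 has shape L^2 M (L != M), so D-series; mu = 6 gives D_6.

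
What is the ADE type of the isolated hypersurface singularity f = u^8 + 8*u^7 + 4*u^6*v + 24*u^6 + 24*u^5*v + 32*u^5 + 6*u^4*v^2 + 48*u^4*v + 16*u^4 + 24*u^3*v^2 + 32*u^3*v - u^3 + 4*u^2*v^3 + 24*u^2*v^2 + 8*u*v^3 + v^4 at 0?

E6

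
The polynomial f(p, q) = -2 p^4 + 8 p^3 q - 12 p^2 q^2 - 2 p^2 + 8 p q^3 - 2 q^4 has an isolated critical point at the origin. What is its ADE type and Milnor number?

The Hessian of f at 0 has rank 1. Corank 1: A-series; mu = 3 gives A_3.

Type A3, Milnor number mu = 3.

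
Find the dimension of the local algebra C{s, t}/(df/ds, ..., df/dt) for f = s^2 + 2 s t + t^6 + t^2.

The Hessian of f at 0 is [[2, 2], [2, 2]] with rank 1, so corank 1. A Groebner basis of the Jacobian ideal J(f) in C{s,t} is {t^5, s + t}; counting standard monomials gives mu = 5. Corank 1: A-series; mu = 5 gives A_5.

5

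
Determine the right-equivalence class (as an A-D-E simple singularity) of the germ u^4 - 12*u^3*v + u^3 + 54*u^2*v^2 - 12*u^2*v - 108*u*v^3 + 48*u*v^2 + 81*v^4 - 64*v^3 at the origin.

E6

The Hessian of f at 0 has rank 0. Corank 2; j^3 = (u - 4*v)^3 is a perfect cube, so E-series; the 4-jet and mu = 6 give E_6.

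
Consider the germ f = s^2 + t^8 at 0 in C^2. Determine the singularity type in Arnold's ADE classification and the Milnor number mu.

The Hessian of f at 0 is [[2, 0], [0, 0]] with rank 1, so corank 1. A Groebner basis of the Jacobian ideal J(f) in C{s,t} is {t^7, s}; counting standard monomials gives mu = 7. Corank 1: A-series; mu = 7 gives A_7.

Type A_{7}, Milnor number mu = 7.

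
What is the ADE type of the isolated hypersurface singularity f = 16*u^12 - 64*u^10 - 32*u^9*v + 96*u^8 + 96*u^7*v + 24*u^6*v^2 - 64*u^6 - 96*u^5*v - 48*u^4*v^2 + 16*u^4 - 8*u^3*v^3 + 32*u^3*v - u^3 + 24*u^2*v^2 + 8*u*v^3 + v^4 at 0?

The Hessian of f at 0 is [[0, 0], [0, 0]] with rank 0, so corank 2. A Groebner basis of the Jacobian ideal J(f) in C{u,v} is {v^4, u*v^2 + v^3/6, u^2}; counting standard monomials gives mu = 6. Corank 2; j^3 = -u^3 is a perfect cube, so E-series; the 4-jet and mu = 6 give E_6.

E_{6}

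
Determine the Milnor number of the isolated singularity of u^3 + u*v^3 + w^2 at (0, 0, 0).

The Hessian of f at 0 is [[0, 0, 0], [0, 0, 0], [0, 0, 2]] with rank 1, so corank 2. A Groebner basis of the Jacobian ideal J(f) in C{u,v,w} is {u^3, u*v^2, 3*u^2 + v^3, w}; counting standard monomials gives mu = 7. Corank 2; j^3 = u^3 is a perfect cube, so E-series; the 4-jet and mu = 7 give E_7.

7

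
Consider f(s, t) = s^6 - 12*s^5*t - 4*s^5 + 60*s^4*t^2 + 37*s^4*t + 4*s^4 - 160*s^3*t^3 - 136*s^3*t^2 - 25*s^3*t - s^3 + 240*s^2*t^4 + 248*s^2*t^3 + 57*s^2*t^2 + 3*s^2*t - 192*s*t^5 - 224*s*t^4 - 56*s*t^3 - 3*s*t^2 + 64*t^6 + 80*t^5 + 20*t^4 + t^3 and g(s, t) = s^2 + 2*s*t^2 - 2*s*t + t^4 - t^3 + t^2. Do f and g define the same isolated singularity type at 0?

The Hessian of f at 0 has rank 0. Corank 2; j^3 = -(s - t)^3 is a perfect cube, so E-series; the 4-jet and mu = 7 give E_7. The Hessian of g at 0 has rank 1. Corank 1: A-series; mu = 2 gives A_2. f is E_7 but g is A_2, hence not right-equivalent.

No.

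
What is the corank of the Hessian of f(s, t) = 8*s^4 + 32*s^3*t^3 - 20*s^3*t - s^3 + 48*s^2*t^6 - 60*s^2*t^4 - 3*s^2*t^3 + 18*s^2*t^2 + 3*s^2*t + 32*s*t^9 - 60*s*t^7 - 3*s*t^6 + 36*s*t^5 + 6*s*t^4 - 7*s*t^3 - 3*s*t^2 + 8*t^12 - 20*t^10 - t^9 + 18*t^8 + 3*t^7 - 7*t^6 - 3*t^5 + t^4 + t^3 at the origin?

2

Hessian at 0 has rank 0.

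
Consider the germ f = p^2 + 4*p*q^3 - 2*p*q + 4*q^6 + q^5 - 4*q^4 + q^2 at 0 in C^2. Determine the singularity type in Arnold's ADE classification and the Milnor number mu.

Type A_4, Milnor number mu = 4.

The Hessian of f at 0 is [[2, -2], [-2, 2]] with rank 1, so corank 1. A Groebner basis of the Jacobian ideal J(f) in C{p,q} is {p/2 + q^3 - q/2, p^2 - q^2, p*q - q^2}; counting standard monomials gives mu = 4. Corank 1: A-series; mu = 4 gives A_4.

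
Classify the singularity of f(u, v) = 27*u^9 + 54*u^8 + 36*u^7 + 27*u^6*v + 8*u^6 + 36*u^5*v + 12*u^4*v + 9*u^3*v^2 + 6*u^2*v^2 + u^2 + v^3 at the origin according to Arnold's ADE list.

The Hessian of f at 0 is [[2, 0], [0, 0]] with rank 1, so corank 1. A Groebner basis of the Jacobian ideal J(f) in C{u,v} is {v^2, u}; counting standard monomials gives mu = 2. Corank 1: A-series; mu = 2 gives A_2.

A_2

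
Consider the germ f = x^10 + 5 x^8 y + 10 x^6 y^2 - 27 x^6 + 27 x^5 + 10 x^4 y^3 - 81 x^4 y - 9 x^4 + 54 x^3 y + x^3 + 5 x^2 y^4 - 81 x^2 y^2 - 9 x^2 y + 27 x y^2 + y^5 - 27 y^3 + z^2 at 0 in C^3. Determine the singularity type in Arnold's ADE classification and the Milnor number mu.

The Hessian of f at 0 has rank 1. Corank 2; j^3 = (x - 3*y)^3 is a perfect cube, so E-series; the 5-jet and mu = 8 give E_8.

Type E_8, Milnor number mu = 8.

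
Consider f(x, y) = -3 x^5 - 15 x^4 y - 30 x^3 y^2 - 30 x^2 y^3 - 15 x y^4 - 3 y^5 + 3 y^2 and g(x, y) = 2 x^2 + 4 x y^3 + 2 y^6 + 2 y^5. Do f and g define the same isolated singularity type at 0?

Yes.

The Hessian of f at 0 is [[0, 0], [0, 6]] with rank 1, so corank 1. A Groebner basis of the Jacobian ideal J(f) in C{x,y} is {x^4, y}; counting standard monomials gives mu = 4. Corank 1: A-series; mu = 4 gives A_4. The Hessian of g at 0 is [[4, 0], [0, 0]] with rank 1, so corank 1. A Groebner basis of the Jacobian ideal J(g) in C{x,y} is {x + y^3, x^2, x*y}; counting standard monomials gives mu = 4. Corank 1: A-series; mu = 4 gives A_4. Both have type A_4, hence right-equivalent.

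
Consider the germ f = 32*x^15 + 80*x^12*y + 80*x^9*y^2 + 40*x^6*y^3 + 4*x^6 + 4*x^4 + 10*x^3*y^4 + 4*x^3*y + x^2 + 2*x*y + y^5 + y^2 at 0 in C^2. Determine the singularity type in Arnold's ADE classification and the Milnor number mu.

Type A4, Milnor number mu = 4.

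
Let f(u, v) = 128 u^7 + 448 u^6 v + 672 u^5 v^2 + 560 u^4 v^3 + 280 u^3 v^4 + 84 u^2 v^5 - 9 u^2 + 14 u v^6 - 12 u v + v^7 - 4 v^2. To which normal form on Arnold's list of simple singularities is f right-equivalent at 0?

A6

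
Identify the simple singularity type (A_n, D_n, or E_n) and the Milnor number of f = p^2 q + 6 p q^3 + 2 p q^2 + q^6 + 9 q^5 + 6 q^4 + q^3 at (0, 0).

Type D_7, Milnor number mu = 7.

The Hessian of f at 0 has rank 0. Corank 2; j^3 = q*(p + q)^2 has shape L^2 M (L != M), so D-series; mu = 7 gives D_7.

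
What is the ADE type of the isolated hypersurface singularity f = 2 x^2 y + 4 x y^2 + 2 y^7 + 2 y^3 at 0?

The Hessian of f at 0 is [[0, 0], [0, 0]] with rank 0, so corank 2. A Groebner basis of the Jacobian ideal J(f) in C{x,y} is {x^2/7 + y^6 - y^2/7, x^3 + y^3, x*y + y^2}; counting standard monomials gives mu = 8. Corank 2; j^3 = 2*y*(x + y)^2 has shape L^2 M (L != M), so D-series; mu = 8 gives D_8.

D_{8}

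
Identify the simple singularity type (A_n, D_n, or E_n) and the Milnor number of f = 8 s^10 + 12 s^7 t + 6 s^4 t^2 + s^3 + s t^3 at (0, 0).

Type E7, Milnor number mu = 7.

The Hessian of f at 0 is [[0, 0], [0, 0]] with rank 0, so corank 2. A Groebner basis of the Jacobian ideal J(f) in C{s,t} is {s^3, s*t^2, 3*s^2 + t^3}; counting standard monomials gives mu = 7. Corank 2; j^3 = s^3 is a perfect cube, so E-series; the 4-jet and mu = 7 give E_7.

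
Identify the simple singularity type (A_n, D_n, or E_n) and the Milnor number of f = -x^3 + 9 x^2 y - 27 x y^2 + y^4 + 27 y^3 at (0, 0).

Type E_{6}, Milnor number mu = 6.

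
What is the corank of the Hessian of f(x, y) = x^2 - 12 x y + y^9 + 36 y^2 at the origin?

Hessian at 0 has rank 1.

1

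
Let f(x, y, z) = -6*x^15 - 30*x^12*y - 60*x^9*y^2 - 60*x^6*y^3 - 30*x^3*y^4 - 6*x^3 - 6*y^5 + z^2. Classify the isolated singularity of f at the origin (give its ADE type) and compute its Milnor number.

Type E_{8}, Milnor number mu = 8.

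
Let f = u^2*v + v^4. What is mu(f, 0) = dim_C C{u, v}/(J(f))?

The Hessian of f at 0 has rank 0. Corank 2; j^3 = u^2*v has shape L^2 M (L != M), so D-series; mu = 5 gives D_5.

5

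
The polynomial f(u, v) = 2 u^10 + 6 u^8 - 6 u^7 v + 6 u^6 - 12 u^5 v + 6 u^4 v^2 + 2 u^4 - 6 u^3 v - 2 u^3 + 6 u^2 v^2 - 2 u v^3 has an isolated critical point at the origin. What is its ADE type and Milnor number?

Type E_7, Milnor number mu = 7.

The Hessian of f at 0 has rank 0. Corank 2; j^3 = -2*u^3 is a perfect cube, so E-series; the 4-jet and mu = 7 give E_7.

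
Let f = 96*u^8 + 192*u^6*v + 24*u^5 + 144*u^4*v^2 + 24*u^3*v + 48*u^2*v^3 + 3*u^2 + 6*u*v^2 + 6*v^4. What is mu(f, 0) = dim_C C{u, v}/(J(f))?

3

The Hessian of f at 0 is [[6, 0], [0, 0]] with rank 1, so corank 1. A Groebner basis of the Jacobian ideal J(f) in C{u,v} is {u^2, u*v, u + v^2}; counting standard monomials gives mu = 3. Corank 1: A-series; mu = 3 gives A_3.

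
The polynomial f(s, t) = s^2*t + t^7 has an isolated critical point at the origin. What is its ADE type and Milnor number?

The Hessian of f at 0 is [[0, 0], [0, 0]] with rank 0, so corank 2. A Groebner basis of the Jacobian ideal J(f) in C{s,t} is {s^2/7 + t^6, s^3, s*t}; counting standard monomials gives mu = 8. Corank 2; j^3 = s^2*t has shape L^2 M (L != M), so D-series; mu = 8 gives D_8.

Type D_{8}, Milnor number mu = 8.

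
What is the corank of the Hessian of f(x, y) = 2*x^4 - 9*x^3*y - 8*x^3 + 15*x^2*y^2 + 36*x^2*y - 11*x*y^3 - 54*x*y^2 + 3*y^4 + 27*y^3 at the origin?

The Hessian at 0 is [[0, 0], [0, 0]] of rank 0; hence corank 2.

2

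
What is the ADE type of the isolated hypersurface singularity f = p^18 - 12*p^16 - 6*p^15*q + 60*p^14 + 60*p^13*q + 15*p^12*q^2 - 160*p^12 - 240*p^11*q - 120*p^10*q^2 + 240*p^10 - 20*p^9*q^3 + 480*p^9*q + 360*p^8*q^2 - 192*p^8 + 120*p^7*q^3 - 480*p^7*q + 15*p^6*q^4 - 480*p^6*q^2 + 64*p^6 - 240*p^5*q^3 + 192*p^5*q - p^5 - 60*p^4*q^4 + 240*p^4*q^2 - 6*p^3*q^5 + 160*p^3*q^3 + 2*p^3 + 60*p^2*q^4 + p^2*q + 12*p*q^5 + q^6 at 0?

The Hessian of f at 0 has rank 0. Corank 2; j^3 = p^2*(2*p + q) has shape L^2 M (L != M), so D-series; mu = 7 gives D_7.

D_7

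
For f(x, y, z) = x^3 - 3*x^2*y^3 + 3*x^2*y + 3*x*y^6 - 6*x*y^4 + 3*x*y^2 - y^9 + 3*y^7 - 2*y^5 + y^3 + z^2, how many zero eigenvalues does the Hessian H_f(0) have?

Hessian at 0 has rank 1.

2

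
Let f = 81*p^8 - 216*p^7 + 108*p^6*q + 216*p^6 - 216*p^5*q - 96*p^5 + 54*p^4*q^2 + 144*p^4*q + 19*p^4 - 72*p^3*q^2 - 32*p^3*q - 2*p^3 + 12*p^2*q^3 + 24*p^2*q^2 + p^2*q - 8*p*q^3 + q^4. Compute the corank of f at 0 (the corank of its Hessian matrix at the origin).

2

The Hessian at 0 is [[0, 0], [0, 0]] of rank 0; hence corank 2.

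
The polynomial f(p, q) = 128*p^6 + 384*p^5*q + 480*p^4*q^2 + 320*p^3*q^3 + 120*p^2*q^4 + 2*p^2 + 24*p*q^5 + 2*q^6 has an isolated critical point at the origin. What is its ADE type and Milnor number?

The Hessian of f at 0 has rank 1. Corank 1: A-series; mu = 5 gives A_5.

Type A_{5}, Milnor number mu = 5.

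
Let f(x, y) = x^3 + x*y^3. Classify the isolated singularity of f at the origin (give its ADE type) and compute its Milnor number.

The Hessian of f at 0 has rank 0. Corank 2; j^3 = x^3 is a perfect cube, so E-series; the 4-jet and mu = 7 give E_7.

Type E_7, Milnor number mu = 7.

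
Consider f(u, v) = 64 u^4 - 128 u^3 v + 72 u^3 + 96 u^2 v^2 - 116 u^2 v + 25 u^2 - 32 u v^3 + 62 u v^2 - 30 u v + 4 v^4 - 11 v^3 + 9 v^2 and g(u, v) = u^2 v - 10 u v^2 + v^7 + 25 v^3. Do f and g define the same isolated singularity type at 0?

The Hessian of f at 0 is [[50, -30], [-30, 18]] with rank 1, so corank 1. A Groebner basis of the Jacobian ideal J(f) in C{u,v} is {v^2, u - 3*v/5}; counting standard monomials gives mu = 2. Corank 1: A-series; mu = 2 gives A_2. The Hessian of g at 0 is [[0, 0], [0, 0]] with rank 0, so corank 2. A Groebner basis of the Jacobian ideal J(g) in C{u,v} is {u^2/7 + v^6 - 25*v^2/7, u^3 - 125*v^3, u*v - 5*v^2}; counting standard monomials gives mu = 8. Corank 2; j^3 = v*(u - 5*v)^2 has shape L^2 M (L != M), so D-series; mu = 8 gives D_8. f is A_2 but g is D_8, hence not right-equivalent.

No.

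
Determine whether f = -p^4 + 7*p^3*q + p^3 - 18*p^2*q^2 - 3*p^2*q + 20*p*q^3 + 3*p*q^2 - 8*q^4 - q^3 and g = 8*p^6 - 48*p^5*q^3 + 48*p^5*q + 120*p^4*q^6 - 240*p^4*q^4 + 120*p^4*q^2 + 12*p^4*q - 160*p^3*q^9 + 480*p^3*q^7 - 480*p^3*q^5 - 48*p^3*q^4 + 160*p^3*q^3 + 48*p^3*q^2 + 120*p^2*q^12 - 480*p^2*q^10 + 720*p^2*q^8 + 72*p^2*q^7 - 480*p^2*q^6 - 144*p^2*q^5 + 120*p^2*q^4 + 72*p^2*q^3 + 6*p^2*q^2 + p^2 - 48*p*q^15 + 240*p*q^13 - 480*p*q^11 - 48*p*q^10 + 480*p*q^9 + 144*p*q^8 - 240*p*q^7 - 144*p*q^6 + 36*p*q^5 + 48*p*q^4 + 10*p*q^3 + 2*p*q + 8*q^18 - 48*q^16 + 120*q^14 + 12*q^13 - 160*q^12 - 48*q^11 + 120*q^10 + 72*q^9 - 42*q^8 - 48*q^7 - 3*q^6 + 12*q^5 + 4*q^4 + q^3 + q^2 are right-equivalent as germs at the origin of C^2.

The Hessian of f at 0 has rank 0. Corank 2; j^3 = (p - q)^3 is a perfect cube, so E-series; the 4-jet and mu = 7 give E_7. The Hessian of g at 0 has rank 1. Corank 1: A-series; mu = 2 gives A_2. f is E_7 but g is A_2, hence not right-equivalent.

No.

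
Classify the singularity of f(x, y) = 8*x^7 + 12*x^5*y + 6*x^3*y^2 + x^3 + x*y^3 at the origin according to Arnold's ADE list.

E_{7}

The Hessian of f at 0 is [[0, 0], [0, 0]] with rank 0, so corank 2. A Groebner basis of the Jacobian ideal J(f) in C{x,y} is {x^3, x*y^2, 3*x^2 + y^3}; counting standard monomials gives mu = 7. Corank 2; j^3 = x^3 is a perfect cube, so E-series; the 4-jet and mu = 7 give E_7.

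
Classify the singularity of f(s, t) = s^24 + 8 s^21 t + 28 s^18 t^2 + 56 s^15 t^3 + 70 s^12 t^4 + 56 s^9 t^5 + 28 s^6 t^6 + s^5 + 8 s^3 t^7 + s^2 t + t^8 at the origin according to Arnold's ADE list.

D_9

The Hessian of f at 0 has rank 0. Corank 2; j^3 = s^2*t has shape L^2 M (L != M), so D-series; mu = 9 gives D_9.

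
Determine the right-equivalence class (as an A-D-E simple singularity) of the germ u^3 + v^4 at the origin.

The Hessian of f at 0 has rank 0. Corank 2; j^3 = u^3 is a perfect cube, so E-series; the 4-jet and mu = 6 give E_6.

E6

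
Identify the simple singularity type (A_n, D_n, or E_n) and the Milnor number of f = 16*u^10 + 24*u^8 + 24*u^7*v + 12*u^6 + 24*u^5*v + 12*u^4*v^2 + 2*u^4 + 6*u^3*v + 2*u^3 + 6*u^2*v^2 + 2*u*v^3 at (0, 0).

Type E7, Milnor number mu = 7.

The Hessian of f at 0 is [[0, 0], [0, 0]] with rank 0, so corank 2. A Groebner basis of the Jacobian ideal J(f) in C{u,v} is {3*u^2 + v^4 + v^3, u^3, u^2*v - u^2 - v^3/3, 2*u^2 + u*v^2 + 2*v^3/3}; counting standard monomials gives mu = 7. Corank 2; j^3 = 2*u^3 is a perfect cube, so E-series; the 4-jet and mu = 7 give E_7.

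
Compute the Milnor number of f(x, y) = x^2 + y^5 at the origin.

4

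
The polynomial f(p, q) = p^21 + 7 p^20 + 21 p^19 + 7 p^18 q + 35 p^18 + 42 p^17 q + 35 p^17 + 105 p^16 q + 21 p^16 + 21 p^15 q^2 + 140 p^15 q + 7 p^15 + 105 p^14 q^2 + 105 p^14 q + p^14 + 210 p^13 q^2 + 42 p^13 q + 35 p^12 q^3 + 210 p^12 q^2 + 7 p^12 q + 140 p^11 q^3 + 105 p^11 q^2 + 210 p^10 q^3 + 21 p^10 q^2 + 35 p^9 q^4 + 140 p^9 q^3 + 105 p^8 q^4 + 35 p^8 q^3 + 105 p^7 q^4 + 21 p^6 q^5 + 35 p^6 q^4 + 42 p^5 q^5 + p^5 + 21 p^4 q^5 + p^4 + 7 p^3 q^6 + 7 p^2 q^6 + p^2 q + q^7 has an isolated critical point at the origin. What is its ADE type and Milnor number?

The Hessian of f at 0 is [[0, 0], [0, 0]] with rank 0, so corank 2. A Groebner basis of the Jacobian ideal J(f) in C{p,q} is {p^2/7 + q^6, p^3, p*q}; counting standard monomials gives mu = 8. Corank 2; j^3 = p^2*q has shape L^2 M (L != M), so D-series; mu = 8 gives D_8.

Type D_8, Milnor number mu = 8.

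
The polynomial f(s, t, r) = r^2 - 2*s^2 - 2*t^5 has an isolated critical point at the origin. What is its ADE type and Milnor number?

Type A4, Milnor number mu = 4.

The Hessian of f at 0 is [[-4, 0, 0], [0, 0, 0], [0, 0, 2]] with rank 2, so corank 1. A Groebner basis of the Jacobian ideal J(f) in C{s,t,r} is {t^4, s, r}; counting standard monomials gives mu = 4. Corank 1: A-series; mu = 4 gives A_4.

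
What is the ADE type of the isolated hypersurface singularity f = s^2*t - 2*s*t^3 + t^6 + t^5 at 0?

D_{7}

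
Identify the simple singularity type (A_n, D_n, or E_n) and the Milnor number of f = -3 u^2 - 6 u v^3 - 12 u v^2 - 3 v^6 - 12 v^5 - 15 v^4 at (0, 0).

Type A_3, Milnor number mu = 3.

The Hessian of f at 0 has rank 1. Corank 1: A-series; mu = 3 gives A_3.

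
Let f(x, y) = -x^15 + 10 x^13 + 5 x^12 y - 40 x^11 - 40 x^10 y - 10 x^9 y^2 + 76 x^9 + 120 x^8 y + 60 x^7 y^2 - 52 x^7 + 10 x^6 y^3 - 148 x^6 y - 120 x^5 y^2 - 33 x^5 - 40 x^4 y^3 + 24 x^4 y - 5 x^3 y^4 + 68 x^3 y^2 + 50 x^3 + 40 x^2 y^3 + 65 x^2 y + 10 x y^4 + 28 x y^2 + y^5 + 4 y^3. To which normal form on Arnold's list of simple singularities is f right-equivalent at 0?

D6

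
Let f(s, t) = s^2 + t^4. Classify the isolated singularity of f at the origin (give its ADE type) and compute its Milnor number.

The Hessian of f at 0 has rank 1. Corank 1: A-series; mu = 3 gives A_3.

Type A3, Milnor number mu = 3.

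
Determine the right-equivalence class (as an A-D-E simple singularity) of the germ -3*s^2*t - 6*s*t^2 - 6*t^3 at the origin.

D_{4}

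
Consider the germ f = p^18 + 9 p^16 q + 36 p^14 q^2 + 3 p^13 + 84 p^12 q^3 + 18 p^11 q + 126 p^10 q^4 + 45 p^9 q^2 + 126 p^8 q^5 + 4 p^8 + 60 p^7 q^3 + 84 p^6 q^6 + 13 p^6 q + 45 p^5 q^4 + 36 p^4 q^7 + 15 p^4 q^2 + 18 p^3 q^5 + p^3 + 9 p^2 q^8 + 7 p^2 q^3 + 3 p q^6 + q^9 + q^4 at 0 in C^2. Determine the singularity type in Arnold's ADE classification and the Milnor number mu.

The Hessian of f at 0 has rank 0. Corank 2; j^3 = p^3 is a perfect cube, so E-series; the 4-jet and mu = 6 give E_6.

Type E6, Milnor number mu = 6.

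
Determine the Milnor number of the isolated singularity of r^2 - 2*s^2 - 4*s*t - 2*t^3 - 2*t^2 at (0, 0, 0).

The Hessian of f at 0 is [[-4, -4, 0], [-4, -4, 0], [0, 0, 2]] with rank 2, so corank 1. A Groebner basis of the Jacobian ideal J(f) in C{s,t,r} is {t^2, s + t, r}; counting standard monomials gives mu = 2. Corank 1: A-series; mu = 2 gives A_2.

2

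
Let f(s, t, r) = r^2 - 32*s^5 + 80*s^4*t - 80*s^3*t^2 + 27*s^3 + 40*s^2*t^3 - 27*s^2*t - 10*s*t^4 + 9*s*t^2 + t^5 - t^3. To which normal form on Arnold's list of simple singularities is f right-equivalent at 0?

The Hessian of f at 0 has rank 1. Corank 2; j^3 = (3*s - t)^3 is a perfect cube, so E-series; the 5-jet and mu = 8 give E_8.

E_8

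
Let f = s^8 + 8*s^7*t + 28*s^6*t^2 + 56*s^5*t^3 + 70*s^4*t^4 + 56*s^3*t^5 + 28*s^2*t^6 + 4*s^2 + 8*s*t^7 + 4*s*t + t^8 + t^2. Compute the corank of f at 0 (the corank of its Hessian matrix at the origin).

The Hessian at 0 is [[8, 4], [4, 2]] of rank 1; hence corank 1.

1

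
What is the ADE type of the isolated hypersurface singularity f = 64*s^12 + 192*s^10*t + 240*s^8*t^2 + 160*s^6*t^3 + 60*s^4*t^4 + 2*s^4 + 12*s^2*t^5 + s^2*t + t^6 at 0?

D_7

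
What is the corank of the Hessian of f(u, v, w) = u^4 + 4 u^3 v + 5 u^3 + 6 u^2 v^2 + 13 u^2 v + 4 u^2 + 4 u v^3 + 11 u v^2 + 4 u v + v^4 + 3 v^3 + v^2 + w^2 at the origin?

1

Hessian at 0 has rank 2.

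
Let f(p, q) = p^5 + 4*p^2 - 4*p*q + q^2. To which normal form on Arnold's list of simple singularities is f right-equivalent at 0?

A_{4}

The Hessian of f at 0 has rank 1. Corank 1: A-series; mu = 4 gives A_4.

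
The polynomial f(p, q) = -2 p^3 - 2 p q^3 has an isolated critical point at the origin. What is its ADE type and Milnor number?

The Hessian of f at 0 has rank 0. Corank 2; j^3 = -2*p^3 is a perfect cube, so E-series; the 4-jet and mu = 7 give E_7.

Type E_{7}, Milnor number mu = 7.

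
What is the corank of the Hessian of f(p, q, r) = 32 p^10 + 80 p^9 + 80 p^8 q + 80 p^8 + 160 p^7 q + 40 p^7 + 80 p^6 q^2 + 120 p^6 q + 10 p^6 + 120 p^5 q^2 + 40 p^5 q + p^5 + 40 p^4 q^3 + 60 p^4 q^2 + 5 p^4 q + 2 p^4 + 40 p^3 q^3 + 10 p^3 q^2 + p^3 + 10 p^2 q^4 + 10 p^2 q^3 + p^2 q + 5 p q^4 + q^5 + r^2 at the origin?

2

Hessian at 0 has rank 1.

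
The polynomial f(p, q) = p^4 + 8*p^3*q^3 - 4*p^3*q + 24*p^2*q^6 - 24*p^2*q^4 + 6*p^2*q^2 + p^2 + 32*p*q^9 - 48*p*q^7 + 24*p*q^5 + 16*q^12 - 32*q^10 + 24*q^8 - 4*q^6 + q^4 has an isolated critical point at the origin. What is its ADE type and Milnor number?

Type A_3, Milnor number mu = 3.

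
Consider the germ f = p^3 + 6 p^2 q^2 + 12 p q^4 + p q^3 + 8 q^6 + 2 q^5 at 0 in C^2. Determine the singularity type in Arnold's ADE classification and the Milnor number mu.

Type E7, Milnor number mu = 7.

The Hessian of f at 0 has rank 0. Corank 2; j^3 = p^3 is a perfect cube, so E-series; the 4-jet and mu = 7 give E_7.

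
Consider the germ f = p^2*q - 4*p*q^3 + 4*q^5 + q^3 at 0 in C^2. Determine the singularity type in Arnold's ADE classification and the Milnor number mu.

Type D_{4}, Milnor number mu = 4.

The Hessian of f at 0 is [[0, 0], [0, 0]] with rank 0, so corank 2. A Groebner basis of the Jacobian ideal J(f) in C{p,q} is {q^3, p^2 + 3*q^2, p*q}; counting standard monomials gives mu = 4. Corank 2; j^3 = q*(p^2 + q^2) splits into three distinct lines over C (the quadratic factor has nonzero discriminant), so D_4.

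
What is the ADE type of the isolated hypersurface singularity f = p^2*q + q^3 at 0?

D_4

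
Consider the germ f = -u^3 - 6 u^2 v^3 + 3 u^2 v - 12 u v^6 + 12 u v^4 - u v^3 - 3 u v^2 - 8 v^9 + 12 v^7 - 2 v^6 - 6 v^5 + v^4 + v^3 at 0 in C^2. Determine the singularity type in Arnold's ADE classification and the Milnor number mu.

The Hessian of f at 0 has rank 0. Corank 2; j^3 = -(u - v)^3 is a perfect cube, so E-series; the 4-jet and mu = 7 give E_7.

Type E_7, Milnor number mu = 7.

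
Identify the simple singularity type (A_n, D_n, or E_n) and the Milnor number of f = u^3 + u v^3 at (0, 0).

Type E_7, Milnor number mu = 7.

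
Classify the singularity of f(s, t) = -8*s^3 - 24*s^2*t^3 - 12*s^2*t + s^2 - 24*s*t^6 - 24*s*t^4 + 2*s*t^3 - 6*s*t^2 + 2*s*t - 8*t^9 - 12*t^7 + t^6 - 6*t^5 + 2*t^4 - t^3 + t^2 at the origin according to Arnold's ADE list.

A_{2}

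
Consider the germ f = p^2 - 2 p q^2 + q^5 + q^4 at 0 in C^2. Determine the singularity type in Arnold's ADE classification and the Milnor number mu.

The Hessian of f at 0 is [[2, 0], [0, 0]] with rank 1, so corank 1. A Groebner basis of the Jacobian ideal J(f) in C{p,q} is {p^2, -p + q^2}; counting standard monomials gives mu = 4. Corank 1: A-series; mu = 4 gives A_4.

Type A4, Milnor number mu = 4.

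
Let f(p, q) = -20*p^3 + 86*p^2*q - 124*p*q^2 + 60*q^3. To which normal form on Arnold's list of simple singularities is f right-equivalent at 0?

The Hessian of f at 0 has rank 0. Corank 2; j^3 = -2*(2*p - 3*q)*(5*p^2 - 14*p*q + 10*q^2) splits into three distinct lines over C (the quadratic factor has nonzero discriminant), so D_4.

D_{4}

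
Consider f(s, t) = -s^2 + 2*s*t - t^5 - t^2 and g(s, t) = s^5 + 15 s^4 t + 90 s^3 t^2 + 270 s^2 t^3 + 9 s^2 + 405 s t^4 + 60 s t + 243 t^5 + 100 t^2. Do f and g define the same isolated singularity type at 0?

Yes.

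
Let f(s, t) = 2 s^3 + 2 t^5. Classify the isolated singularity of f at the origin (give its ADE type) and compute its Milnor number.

The Hessian of f at 0 is [[0, 0], [0, 0]] with rank 0, so corank 2. A Groebner basis of the Jacobian ideal J(f) in C{s,t} is {t^4, s^2}; counting standard monomials gives mu = 8. Corank 2; j^3 = 2*s^3 is a perfect cube, so E-series; the 5-jet and mu = 8 give E_8.

Type E_{8}, Milnor number mu = 8.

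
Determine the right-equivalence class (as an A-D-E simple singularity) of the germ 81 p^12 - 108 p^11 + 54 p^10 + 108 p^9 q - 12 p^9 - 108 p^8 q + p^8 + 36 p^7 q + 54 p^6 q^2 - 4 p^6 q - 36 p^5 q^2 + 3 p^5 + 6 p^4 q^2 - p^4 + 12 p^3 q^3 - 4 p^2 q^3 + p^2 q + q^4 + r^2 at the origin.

D5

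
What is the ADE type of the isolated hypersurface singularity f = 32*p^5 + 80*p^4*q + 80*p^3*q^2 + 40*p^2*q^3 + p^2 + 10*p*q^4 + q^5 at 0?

The Hessian of f at 0 has rank 1. Corank 1: A-series; mu = 4 gives A_4.

A_4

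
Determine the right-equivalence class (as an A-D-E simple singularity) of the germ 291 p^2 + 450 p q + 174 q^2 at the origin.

A_{1}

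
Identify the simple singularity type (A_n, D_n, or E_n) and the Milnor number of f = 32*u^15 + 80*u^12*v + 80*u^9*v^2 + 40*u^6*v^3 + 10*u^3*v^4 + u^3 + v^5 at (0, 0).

Type E_8, Milnor number mu = 8.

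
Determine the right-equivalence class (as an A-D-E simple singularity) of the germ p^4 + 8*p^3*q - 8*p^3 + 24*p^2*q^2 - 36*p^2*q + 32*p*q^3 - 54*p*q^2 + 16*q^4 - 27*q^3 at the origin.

E_{6}

The Hessian of f at 0 has rank 0. Corank 2; j^3 = -(2*p + 3*q)^3 is a perfect cube, so E-series; the 4-jet and mu = 6 give E_6.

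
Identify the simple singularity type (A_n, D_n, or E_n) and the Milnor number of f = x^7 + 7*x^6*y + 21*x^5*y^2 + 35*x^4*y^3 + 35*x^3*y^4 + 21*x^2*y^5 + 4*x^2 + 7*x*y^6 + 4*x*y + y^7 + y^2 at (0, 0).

Type A6, Milnor number mu = 6.

The Hessian of f at 0 has rank 1. Corank 1: A-series; mu = 6 gives A_6.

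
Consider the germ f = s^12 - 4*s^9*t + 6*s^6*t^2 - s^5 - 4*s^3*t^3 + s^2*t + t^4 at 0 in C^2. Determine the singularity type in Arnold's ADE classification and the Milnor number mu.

Type D5, Milnor number mu = 5.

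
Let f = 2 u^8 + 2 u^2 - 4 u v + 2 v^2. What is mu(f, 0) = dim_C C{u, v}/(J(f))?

7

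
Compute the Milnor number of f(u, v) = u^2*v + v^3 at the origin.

4

The Hessian of f at 0 has rank 0. Corank 2; j^3 = v*(u^2 + v^2) splits into three distinct lines over C (the quadratic factor has nonzero discriminant), so D_4.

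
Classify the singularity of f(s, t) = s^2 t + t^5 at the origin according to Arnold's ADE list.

The Hessian of f at 0 is [[0, 0], [0, 0]] with rank 0, so corank 2. A Groebner basis of the Jacobian ideal J(f) in C{s,t} is {s^2/5 + t^4, s^3, s*t}; counting standard monomials gives mu = 6. Corank 2; j^3 = s^2*t has shape L^2 M (L != M), so D-series; mu = 6 gives D_6.

D_6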